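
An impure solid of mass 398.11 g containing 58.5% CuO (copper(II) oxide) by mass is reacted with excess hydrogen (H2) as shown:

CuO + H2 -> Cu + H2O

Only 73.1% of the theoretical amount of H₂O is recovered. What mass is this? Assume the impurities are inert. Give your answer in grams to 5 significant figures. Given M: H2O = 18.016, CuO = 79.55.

Pure CuO available = 398.11 g × 0.585 = 232.894 g.
n(CuO) = 232.894 g / 79.55 g/mol = 2.92765 mol.
From the equation the CuO:H2O mole ratio is 1:1, so n(H2O) = 2.92765 × 1/1 = 2.92765 mol.
Mass of H2O = 2.92765 mol × 18.016 g/mol = 52.7445 g.
Actual mass collected = 52.7445 g × 0.731 = 38.5562 g.

38.556 g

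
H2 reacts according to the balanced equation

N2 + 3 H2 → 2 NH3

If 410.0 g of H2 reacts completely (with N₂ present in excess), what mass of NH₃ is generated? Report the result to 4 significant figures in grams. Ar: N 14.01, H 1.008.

2310 g

M(H2) = 2(1.008) = 2.016 g/mol.
M(NH3) = 14.01 + 3(1.008) = 17.034 g/mol.
n(H2) = 410.00 g / 2.016 g/mol = 203.37 mol.
From the equation the H2:NH3 mole ratio is 3:2, so n(NH3) = 203.37 × 2/3 = 135.58 mol.
Mass of NH3 = 135.58 mol × 17.034 g/mol = 2309.5 g.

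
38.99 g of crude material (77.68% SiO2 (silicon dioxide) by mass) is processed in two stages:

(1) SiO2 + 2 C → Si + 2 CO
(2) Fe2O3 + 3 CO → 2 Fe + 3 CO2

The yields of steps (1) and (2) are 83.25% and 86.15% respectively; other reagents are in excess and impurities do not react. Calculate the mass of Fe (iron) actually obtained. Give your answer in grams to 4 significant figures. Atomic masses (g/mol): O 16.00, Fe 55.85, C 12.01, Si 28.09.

26.92 g

Pure SiO2 = 38.99 × 0.7768 = 30.287 g.
M(SiO2) = 28.09 + 2(16.00) = 60.09 g/mol.
M(Fe) = 55.85 g/mol.
n(SiO2) = 30.287 / 60.09 = 0.50403 mol.
Step 1 (SiO2:CO = 1:2): theoretical n(CO) = 1.0081 mol; at 83.25% yield, n(CO) = 0.83922 mol.
Step 2 (CO:Fe = 3:2): theoretical n(Fe) = 0.55948 mol, so theoretical mass = 0.55948 × 55.85 = 31.247 g.
At 86.15% yield, actual mass of Fe = 31.247 × 0.8615 = 26.919 g.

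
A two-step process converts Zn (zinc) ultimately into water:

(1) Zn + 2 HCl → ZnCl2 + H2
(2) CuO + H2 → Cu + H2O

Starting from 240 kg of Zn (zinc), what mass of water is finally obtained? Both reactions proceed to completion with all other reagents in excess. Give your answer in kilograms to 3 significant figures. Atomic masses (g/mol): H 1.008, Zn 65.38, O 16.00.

M(Zn) = 65.38 g/mol.
M(H2O) = 2(1.008) + 16.00 = 18.016 g/mol.
240 kg = 240000 g.
n(Zn) = 240000 / 65.38 = 3671 mol.
Step 1 gives a 1:1 ratio of Zn to H2, so n(H2) = 3671 mol.
In step 2 the H2:H2O ratio is 1:1, so n(H2O) = 3671 mol.
Mass of H2O = 3671 × 18.016 = 66130 g = 66.1 kg.

66.1 kg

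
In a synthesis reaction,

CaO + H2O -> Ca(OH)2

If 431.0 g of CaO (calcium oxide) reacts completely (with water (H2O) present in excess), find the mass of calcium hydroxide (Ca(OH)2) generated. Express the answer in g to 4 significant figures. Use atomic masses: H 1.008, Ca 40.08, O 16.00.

M(CaO) = 40.08 + 16.00 = 56.08 g/mol.
M(Ca(OH)2) = 40.08 + 2(16.00) + 2(1.008) = 74.096 g/mol.
n(CaO) = 431.00 g / 56.08 g/mol = 7.6854 mol.
From the equation the CaO:Ca(OH)2 mole ratio is 1:1, so n(Ca(OH)2) = 7.6854 × 1/1 = 7.6854 mol.
Mass of Ca(OH)2 = 7.6854 mol × 74.096 g/mol = 569.46 g.

569.5 g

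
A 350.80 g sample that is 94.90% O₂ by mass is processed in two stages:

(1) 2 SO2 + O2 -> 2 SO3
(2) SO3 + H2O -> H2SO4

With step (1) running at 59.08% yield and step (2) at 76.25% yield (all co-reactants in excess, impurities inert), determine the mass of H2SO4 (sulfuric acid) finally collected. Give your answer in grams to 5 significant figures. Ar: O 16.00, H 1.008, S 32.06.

919.28 g

Pure O2 = 350.80 × 0.9490 = 332.909 g.
M(O2) = 2(16.00) = 32.00 g/mol.
M(H2SO4) = 2(1.008) + 32.06 + 4(16.00) = 98.076 g/mol.
n(O2) = 332.909 / 32.00 = 10.4034 mol.
Step 1 (O2:SO3 = 1:2): theoretical n(SO3) = 20.8068 mol; at 59.08% yield, n(SO3) = 12.2927 mol.
Step 2 (SO3:H2SO4 = 1:1): theoretical n(H2SO4) = 12.2927 mol, so theoretical mass = 12.2927 × 98.076 = 1205.62 g.
At 76.25% yield, actual mass of H2SO4 = 1205.62 × 0.7625 = 919.282 g.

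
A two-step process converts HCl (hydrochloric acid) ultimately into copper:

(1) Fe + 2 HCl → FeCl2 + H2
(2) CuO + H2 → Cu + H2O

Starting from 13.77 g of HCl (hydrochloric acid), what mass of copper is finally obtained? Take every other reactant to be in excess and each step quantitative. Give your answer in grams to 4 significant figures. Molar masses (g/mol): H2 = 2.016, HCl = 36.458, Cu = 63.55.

n(HCl) = 13.770 / 36.458 = 0.37769 mol.
Step 1 gives a 2:1 ratio of HCl to H2, so n(H2) = 0.18885 mol.
In step 2 the H2:Cu ratio is 1:1, so n(Cu) = 0.18885 mol.
Mass of Cu = 0.18885 × 63.55 = 12.001 g.

12.00 g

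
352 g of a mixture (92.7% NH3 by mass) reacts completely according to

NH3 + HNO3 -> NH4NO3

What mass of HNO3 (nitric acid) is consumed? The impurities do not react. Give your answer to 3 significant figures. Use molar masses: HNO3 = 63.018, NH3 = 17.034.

Mass of pure NH3 = 352 g × 0.927 = 326.3 g.
n(NH3) = 326.3 g / 17.034 g/mol = 19.16 mol.
From the equation the NH3:HNO3 mole ratio is 1:1, so n(HNO3) = 19.16 × 1/1 = 19.16 mol.
Mass of HNO3 = 19.16 mol × 63.018 g/mol = 1207 g.

1210 g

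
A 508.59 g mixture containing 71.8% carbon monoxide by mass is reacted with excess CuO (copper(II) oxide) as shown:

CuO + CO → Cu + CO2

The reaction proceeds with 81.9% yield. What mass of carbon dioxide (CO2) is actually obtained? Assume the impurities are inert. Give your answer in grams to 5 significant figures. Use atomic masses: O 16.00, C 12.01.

Pure CO available = 508.59 g × 0.718 = 365.168 g.
M(CO) = 12.01 + 16.00 = 28.01 g/mol.
M(CO2) = 12.01 + 2(16.00) = 44.01 g/mol.
n(CO) = 365.168 g / 28.01 g/mol = 13.0370 mol.
From the equation the CO:CO2 mole ratio is 1:1, so n(CO2) = 13.0370 × 1/1 = 13.0370 mol.
Mass of CO2 = 13.0370 mol × 44.01 g/mol = 573.760 g.
Actual mass collected = 573.760 g × 0.819 = 469.910 g.

469.91 g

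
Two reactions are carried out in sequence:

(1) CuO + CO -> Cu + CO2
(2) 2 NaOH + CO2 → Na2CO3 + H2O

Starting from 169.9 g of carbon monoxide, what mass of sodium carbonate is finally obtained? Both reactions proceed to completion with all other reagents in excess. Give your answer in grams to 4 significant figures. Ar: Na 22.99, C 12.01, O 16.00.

M(CO) = 12.01 + 16.00 = 28.01 g/mol.
M(Na2CO3) = 2(22.99) + 12.01 + 3(16.00) = 105.99 g/mol.
n(CO) = 169.90 / 28.01 = 6.0657 mol.
Step 1 gives a 1:1 ratio of CO to CO2, so n(CO2) = 6.0657 mol.
In step 2 the CO2:Na2CO3 ratio is 1:1, so n(Na2CO3) = 6.0657 mol.
Mass of Na2CO3 = 6.0657 × 105.99 = 642.90 g.

642.9 g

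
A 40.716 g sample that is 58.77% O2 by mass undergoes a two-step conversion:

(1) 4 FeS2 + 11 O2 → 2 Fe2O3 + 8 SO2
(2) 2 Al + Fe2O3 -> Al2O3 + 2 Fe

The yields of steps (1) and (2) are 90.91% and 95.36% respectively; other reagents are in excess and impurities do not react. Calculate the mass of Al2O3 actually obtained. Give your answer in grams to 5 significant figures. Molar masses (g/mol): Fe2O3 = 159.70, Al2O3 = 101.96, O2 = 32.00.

Pure O2 = 40.716 × 0.5877 = 23.9288 g.
n(O2) = 23.9288 / 32.00 = 0.747775 mol.
Step 1 (O2:Fe2O3 = 11:2): theoretical n(Fe2O3) = 0.135959 mol; at 90.91% yield, n(Fe2O3) = 0.123600 mol.
Step 2 (Fe2O3:Al2O3 = 1:1): theoretical n(Al2O3) = 0.123600 mol, so theoretical mass = 0.123600 × 101.96 = 12.6023 g.
At 95.36% yield, actual mass of Al2O3 = 12.6023 × 0.9536 = 12.0175 g.

12.018 g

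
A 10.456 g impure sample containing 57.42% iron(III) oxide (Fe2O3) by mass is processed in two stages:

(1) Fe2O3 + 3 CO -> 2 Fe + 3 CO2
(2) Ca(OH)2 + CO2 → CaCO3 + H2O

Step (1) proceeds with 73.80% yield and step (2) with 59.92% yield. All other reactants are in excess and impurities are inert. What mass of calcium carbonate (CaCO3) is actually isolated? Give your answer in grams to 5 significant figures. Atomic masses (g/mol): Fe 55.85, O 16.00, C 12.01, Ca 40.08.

Pure Fe2O3 = 10.456 × 0.5742 = 6.00384 g.
M(Fe2O3) = 2(55.85) + 3(16.00) = 159.70 g/mol.
M(CaCO3) = 40.08 + 12.01 + 3(16.00) = 100.09 g/mol.
n(Fe2O3) = 6.00384 / 159.70 = 0.0375945 mol.
Step 1 (Fe2O3:CO2 = 1:3): theoretical n(CO2) = 0.112783 mol; at 73.80% yield, n(CO2) = 0.0832341 mol.
Step 2 (CO2:CaCO3 = 1:1): theoretical n(CaCO3) = 0.0832341 mol, so theoretical mass = 0.0832341 × 100.09 = 8.33090 g.
At 59.92% yield, actual mass of CaCO3 = 8.33090 × 0.5992 = 4.99188 g.

4.9919 g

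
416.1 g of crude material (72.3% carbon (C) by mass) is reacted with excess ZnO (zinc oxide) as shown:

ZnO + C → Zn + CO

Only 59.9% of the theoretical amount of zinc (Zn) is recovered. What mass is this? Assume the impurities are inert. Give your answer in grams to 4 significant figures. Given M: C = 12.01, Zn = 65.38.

981.0 g

Pure C available = 416.1 g × 0.723 = 300.84 g.
n(C) = 300.84 g / 12.01 g/mol = 25.049 mol.
From the equation the C:Zn mole ratio is 1:1, so n(Zn) = 25.049 × 1/1 = 25.049 mol.
Mass of Zn = 25.049 mol × 65.38 g/mol = 1637.7 g.
Actual mass collected = 1637.7 g × 0.599 = 980.99 g.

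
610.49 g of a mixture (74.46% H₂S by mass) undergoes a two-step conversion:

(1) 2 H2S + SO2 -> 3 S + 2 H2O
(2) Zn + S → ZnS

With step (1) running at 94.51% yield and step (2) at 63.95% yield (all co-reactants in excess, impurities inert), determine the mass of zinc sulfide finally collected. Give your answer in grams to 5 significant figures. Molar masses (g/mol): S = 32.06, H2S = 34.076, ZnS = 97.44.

1178.4 g

Pure H2S = 610.49 × 0.7446 = 454.571 g.
n(H2S) = 454.571 / 34.076 = 13.3399 mol.
Step 1 (H2S:S = 2:3): theoretical n(S) = 20.0099 mol; at 94.51% yield, n(S) = 18.9113 mol.
Step 2 (S:ZnS = 1:1): theoretical n(ZnS) = 18.9113 mol, so theoretical mass = 18.9113 × 97.44 = 1842.72 g.
At 63.95% yield, actual mass of ZnS = 1842.72 × 0.6395 = 1178.42 g.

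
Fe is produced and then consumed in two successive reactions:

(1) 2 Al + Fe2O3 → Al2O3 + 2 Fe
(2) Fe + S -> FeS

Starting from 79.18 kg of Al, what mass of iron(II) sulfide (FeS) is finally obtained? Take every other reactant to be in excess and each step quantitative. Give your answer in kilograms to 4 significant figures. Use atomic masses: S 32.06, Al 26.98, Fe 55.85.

M(Al) = 26.98 g/mol.
M(FeS) = 55.85 + 32.06 = 87.91 g/mol.
79.18 kg = 79180 g.
n(Al) = 79180 / 26.98 = 2934.8 mol.
Step 1 gives a 2:2 ratio of Al to Fe, so n(Fe) = 2934.8 mol.
In step 2 the Fe:FeS ratio is 1:1, so n(FeS) = 2934.8 mol.
Mass of FeS = 2934.8 × 87.91 = 258000 g = 258.0 kg.

258.0 kg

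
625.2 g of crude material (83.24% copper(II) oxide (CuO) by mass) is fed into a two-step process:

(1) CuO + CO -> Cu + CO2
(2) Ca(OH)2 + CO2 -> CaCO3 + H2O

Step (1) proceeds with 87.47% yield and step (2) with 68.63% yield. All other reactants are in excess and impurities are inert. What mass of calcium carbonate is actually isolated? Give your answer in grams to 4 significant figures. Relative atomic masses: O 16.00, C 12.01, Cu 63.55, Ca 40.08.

393.1 g

Pure CuO = 625.2 × 0.8324 = 520.42 g.
M(CuO) = 63.55 + 16.00 = 79.55 g/mol.
M(CaCO3) = 40.08 + 12.01 + 3(16.00) = 100.09 g/mol.
n(CuO) = 520.42 / 79.55 = 6.5420 mol.
Step 1 (CuO:CO2 = 1:1): theoretical n(CO2) = 6.5420 mol; at 87.47% yield, n(CO2) = 5.7223 mol.
Step 2 (CO2:CaCO3 = 1:1): theoretical n(CaCO3) = 5.7223 mol, so theoretical mass = 5.7223 × 100.09 = 572.74 g.
At 68.63% yield, actual mass of CaCO3 = 572.74 × 0.6863 = 393.07 g.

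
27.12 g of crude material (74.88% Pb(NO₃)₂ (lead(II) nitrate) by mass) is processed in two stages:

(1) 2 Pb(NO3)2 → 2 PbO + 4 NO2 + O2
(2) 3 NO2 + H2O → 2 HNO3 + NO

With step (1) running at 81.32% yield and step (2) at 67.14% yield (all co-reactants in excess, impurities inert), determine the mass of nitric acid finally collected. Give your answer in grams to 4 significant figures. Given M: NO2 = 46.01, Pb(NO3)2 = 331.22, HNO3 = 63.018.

2.813 g

Pure Pb(NO3)2 = 27.12 × 0.7488 = 20.307 g.
n(Pb(NO3)2) = 20.307 / 331.22 = 0.061311 mol.
Step 1 (Pb(NO3)2:NO2 = 2:4): theoretical n(NO2) = 0.12262 mol; at 81.32% yield, n(NO2) = 0.099716 mol.
Step 2 (NO2:HNO3 = 3:2): theoretical n(HNO3) = 0.066478 mol, so theoretical mass = 0.066478 × 63.018 = 4.1893 g.
At 67.14% yield, actual mass of HNO3 = 4.1893 × 0.6714 = 2.8127 g.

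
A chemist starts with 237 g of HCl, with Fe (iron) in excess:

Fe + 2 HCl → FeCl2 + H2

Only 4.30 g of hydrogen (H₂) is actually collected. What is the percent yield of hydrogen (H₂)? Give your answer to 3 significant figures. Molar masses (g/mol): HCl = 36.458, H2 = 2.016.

n(HCl) = 237.0 g / 36.458 g/mol = 6.501 mol.
From the equation the HCl:H2 mole ratio is 2:1, so n(H2) = 6.501 × 1/2 = 3.250 mol.
Mass of H2 = 3.250 mol × 2.016 g/mol = 6.553 g.
This is the theoretical yield. Percent yield = 4.30 g / 6.553 g × 100% = 65.62%.

65.6 %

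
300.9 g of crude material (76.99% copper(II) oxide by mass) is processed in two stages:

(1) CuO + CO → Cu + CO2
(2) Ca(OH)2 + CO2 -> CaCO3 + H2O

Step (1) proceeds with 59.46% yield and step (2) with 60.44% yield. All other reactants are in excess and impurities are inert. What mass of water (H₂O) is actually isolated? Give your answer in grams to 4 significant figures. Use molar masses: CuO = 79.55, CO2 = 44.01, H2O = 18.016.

Pure CuO = 300.9 × 0.7699 = 231.66 g.
n(CuO) = 231.66 / 79.55 = 2.9122 mol.
Step 1 (CuO:CO2 = 1:1): theoretical n(CO2) = 2.9122 mol; at 59.46% yield, n(CO2) = 1.7316 mol.
Step 2 (CO2:H2O = 1:1): theoretical n(H2O) = 1.7316 mol, so theoretical mass = 1.7316 × 18.016 = 31.196 g.
At 60.44% yield, actual mass of H2O = 31.196 × 0.6044 = 18.855 g.

18.85 g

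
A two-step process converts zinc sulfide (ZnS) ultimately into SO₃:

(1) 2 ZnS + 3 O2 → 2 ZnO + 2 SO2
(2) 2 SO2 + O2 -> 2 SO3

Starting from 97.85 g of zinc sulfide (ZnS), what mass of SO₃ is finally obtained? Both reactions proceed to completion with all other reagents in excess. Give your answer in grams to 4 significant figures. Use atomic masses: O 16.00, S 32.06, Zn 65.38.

M(ZnS) = 65.38 + 32.06 = 97.44 g/mol.
M(SO3) = 32.06 + 3(16.00) = 80.06 g/mol.
n(ZnS) = 97.850 / 97.44 = 1.0042 mol.
Step 1 gives a 2:2 ratio of ZnS to SO2, so n(SO2) = 1.0042 mol.
In step 2 the SO2:SO3 ratio is 2:2, so n(SO3) = 1.0042 mol.
Mass of SO3 = 1.0042 × 80.06 = 80.397 g.

80.40 g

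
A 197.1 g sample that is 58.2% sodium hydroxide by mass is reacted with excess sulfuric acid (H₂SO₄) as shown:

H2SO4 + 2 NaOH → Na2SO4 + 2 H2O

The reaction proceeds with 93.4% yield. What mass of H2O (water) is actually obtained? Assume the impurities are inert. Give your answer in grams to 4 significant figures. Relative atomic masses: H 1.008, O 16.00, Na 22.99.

48.26 g

Pure NaOH available = 197.1 g × 0.582 = 114.71 g.
M(NaOH) = 22.99 + 16.00 + 1.008 = 39.998 g/mol.
M(H2O) = 2(1.008) + 16.00 = 18.016 g/mol.
n(NaOH) = 114.71 g / 39.998 g/mol = 2.8679 mol.
From the equation the NaOH:H2O mole ratio is 2:2, so n(H2O) = 2.8679 × 2/2 = 2.8679 mol.
Mass of H2O = 2.8679 mol × 18.016 g/mol = 51.669 g.
Actual mass collected = 51.669 g × 0.934 = 48.259 g.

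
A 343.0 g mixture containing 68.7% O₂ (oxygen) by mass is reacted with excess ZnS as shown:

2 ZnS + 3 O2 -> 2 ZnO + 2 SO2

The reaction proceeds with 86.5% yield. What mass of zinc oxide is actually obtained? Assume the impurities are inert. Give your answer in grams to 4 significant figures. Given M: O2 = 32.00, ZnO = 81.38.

Pure O2 available = 343.0 g × 0.687 = 235.64 g.
n(O2) = 235.64 g / 32.00 g/mol = 7.3638 mol.
From the equation the O2:ZnO mole ratio is 3:2, so n(ZnO) = 7.3638 × 2/3 = 4.9092 mol.
Mass of ZnO = 4.9092 mol × 81.38 g/mol = 399.51 g.
Actual mass collected = 399.51 g × 0.865 = 345.58 g.

345.6 g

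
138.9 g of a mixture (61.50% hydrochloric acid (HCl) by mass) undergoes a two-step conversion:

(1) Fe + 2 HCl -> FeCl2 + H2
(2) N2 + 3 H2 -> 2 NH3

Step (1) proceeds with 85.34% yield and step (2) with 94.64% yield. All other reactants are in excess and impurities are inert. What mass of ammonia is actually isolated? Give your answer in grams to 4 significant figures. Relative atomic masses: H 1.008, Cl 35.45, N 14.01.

Pure HCl = 138.9 × 0.6150 = 85.424 g.
M(HCl) = 1.008 + 35.45 = 36.458 g/mol.
M(NH3) = 14.01 + 3(1.008) = 17.034 g/mol.
n(HCl) = 85.424 / 36.458 = 2.3431 mol.
Step 1 (HCl:H2 = 2:1): theoretical n(H2) = 1.1715 mol; at 85.34% yield, n(H2) = 0.99979 mol.
Step 2 (H2:NH3 = 3:2): theoretical n(NH3) = 0.66652 mol, so theoretical mass = 0.66652 × 17.034 = 11.354 g.
At 94.64% yield, actual mass of NH3 = 11.354 × 0.9464 = 10.745 g.

10.75 g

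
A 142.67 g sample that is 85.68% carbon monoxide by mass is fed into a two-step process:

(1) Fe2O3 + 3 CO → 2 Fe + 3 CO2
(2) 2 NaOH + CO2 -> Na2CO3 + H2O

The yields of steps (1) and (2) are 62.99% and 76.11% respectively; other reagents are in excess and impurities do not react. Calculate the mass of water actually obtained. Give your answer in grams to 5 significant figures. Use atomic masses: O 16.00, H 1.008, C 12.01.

Pure CO = 142.67 × 0.8568 = 122.240 g.
M(CO) = 12.01 + 16.00 = 28.01 g/mol.
M(H2O) = 2(1.008) + 16.00 = 18.016 g/mol.
n(CO) = 122.240 / 28.01 = 4.36414 mol.
Step 1 (CO:CO2 = 3:3): theoretical n(CO2) = 4.36414 mol; at 62.99% yield, n(CO2) = 2.74897 mol.
Step 2 (CO2:H2O = 1:1): theoretical n(H2O) = 2.74897 mol, so theoretical mass = 2.74897 × 18.016 = 49.5255 g.
At 76.11% yield, actual mass of H2O = 49.5255 × 0.7611 = 37.6939 g.

37.694 g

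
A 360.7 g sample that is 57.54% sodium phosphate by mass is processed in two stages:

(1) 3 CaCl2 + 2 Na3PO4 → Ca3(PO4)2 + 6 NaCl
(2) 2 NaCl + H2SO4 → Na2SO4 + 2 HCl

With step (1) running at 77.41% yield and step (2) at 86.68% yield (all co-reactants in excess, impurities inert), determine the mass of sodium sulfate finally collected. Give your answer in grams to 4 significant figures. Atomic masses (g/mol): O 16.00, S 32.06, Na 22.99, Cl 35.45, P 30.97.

181.0 g

Pure Na3PO4 = 360.7 × 0.5754 = 207.55 g.
M(Na3PO4) = 3(22.99) + 30.97 + 4(16.00) = 163.94 g/mol.
M(Na2SO4) = 2(22.99) + 32.06 + 4(16.00) = 142.04 g/mol.
n(Na3PO4) = 207.55 / 163.94 = 1.2660 mol.
Step 1 (Na3PO4:NaCl = 2:6): theoretical n(NaCl) = 3.7980 mol; at 77.41% yield, n(NaCl) = 2.9400 mol.
Step 2 (NaCl:Na2SO4 = 2:1): theoretical n(Na2SO4) = 1.4700 mol, so theoretical mass = 1.4700 × 142.04 = 208.80 g.
At 86.68% yield, actual mass of Na2SO4 = 208.80 × 0.8668 = 180.99 g.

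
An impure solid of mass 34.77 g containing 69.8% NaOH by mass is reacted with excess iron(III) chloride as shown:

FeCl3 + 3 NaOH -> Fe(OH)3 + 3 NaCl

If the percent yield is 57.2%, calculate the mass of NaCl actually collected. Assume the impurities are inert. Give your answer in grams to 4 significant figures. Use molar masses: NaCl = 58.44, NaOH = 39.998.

Pure NaOH available = 34.77 g × 0.698 = 24.269 g.
n(NaOH) = 24.269 g / 39.998 g/mol = 0.60677 mol.
From the equation the NaOH:NaCl mole ratio is 3:3, so n(NaCl) = 0.60677 × 3/3 = 0.60677 mol.
Mass of NaCl = 0.60677 mol × 58.44 g/mol = 35.459 g.
Actual mass collected = 35.459 g × 0.572 = 20.283 g.

20.28 g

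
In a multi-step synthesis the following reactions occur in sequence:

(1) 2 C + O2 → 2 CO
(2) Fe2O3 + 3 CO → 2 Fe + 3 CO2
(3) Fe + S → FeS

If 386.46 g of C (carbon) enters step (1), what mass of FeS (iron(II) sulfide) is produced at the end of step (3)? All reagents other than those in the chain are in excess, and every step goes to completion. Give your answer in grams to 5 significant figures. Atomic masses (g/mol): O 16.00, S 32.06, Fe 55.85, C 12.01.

M(C) = 12.01 g/mol.
M(FeS) = 55.85 + 32.06 = 87.91 g/mol.
n(C) = 386.46 / 12.01 = 32.1782 mol.
Reaction (1): C→CO ratio 2:2 ⇒ n(CO) = 32.1782 mol.
Reaction (2): CO→Fe ratio 3:2 ⇒ n(Fe) = 21.4521 mol.
Reaction (3): Fe→FeS ratio 1:1 ⇒ n(FeS) = 21.4521 mol.
Mass of FeS = 21.4521 × 87.91 = 1885.86 g.

1885.9 g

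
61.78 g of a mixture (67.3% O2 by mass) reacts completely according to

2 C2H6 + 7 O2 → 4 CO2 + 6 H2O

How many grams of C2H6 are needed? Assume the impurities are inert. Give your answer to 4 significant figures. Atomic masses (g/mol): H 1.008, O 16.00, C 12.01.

Mass of pure O2 = 61.78 g × 0.673 = 41.578 g.
M(O2) = 2(16.00) = 32.00 g/mol.
M(C2H6) = 2(12.01) + 6(1.008) = 30.068 g/mol.
n(O2) = 41.578 g / 32.00 g/mol = 1.2993 mol.
From the equation the O2:C2H6 mole ratio is 7:2, so n(C2H6) = 1.2993 × 2/7 = 0.37123 mol.
Mass of C2H6 = 0.37123 mol × 30.068 g/mol = 11.162 g.

11.16 g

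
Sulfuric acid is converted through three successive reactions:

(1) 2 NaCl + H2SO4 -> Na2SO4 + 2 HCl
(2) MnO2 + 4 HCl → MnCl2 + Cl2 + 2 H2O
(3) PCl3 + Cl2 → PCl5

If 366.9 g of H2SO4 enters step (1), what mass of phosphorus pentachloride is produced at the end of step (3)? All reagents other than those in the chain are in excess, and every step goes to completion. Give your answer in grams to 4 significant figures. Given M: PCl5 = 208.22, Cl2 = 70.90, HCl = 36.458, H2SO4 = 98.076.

389.5 g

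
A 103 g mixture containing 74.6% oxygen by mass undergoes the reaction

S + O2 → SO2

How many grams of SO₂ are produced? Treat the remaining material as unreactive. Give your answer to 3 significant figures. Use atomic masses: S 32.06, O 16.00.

154 g

Mass of pure O2 = 103 g × 0.746 = 76.84 g.
M(O2) = 2(16.00) = 32.00 g/mol.
M(SO2) = 32.06 + 2(16.00) = 64.06 g/mol.
n(O2) = 76.84 g / 32.00 g/mol = 2.401 mol.
From the equation the O2:SO2 mole ratio is 1:1, so n(SO2) = 2.401 × 1/1 = 2.401 mol.
Mass of SO2 = 2.401 mol × 64.06 g/mol = 153.8 g.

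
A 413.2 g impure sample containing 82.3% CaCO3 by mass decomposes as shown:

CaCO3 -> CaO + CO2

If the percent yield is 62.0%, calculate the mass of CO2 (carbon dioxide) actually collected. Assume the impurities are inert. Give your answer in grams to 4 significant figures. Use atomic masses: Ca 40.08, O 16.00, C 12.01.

Pure CaCO3 available = 413.2 g × 0.823 = 340.06 g.
M(CaCO3) = 40.08 + 12.01 + 3(16.00) = 100.09 g/mol.
M(CO2) = 12.01 + 2(16.00) = 44.01 g/mol.
n(CaCO3) = 340.06 g / 100.09 g/mol = 3.3976 mol.
From the equation the CaCO3:CO2 mole ratio is 1:1, so n(CO2) = 3.3976 × 1/1 = 3.3976 mol.
Mass of CO2 = 3.3976 mol × 44.01 g/mol = 149.53 g.
Actual mass collected = 149.53 g × 0.620 = 92.707 g.

92.71 g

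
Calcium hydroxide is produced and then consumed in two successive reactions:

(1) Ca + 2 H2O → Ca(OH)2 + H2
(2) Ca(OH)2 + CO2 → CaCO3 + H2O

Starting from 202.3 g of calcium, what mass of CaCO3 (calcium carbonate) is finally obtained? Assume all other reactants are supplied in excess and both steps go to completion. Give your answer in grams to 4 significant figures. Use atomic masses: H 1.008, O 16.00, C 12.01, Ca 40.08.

M(Ca) = 40.08 g/mol.
M(CaCO3) = 40.08 + 12.01 + 3(16.00) = 100.09 g/mol.
n(Ca) = 202.30 / 40.08 = 5.0474 mol.
Step 1 gives a 1:1 ratio of Ca to Ca(OH)2, so n(Ca(OH)2) = 5.0474 mol.
In step 2 the Ca(OH)2:CaCO3 ratio is 1:1, so n(CaCO3) = 5.0474 mol.
Mass of CaCO3 = 5.0474 × 100.09 = 505.19 g.

505.2 g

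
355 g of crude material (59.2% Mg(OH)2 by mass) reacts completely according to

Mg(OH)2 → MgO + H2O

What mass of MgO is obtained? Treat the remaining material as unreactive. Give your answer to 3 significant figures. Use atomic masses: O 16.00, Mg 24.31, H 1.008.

Mass of pure Mg(OH)2 = 355 g × 0.592 = 210.2 g.
M(Mg(OH)2) = 24.31 + 2(16.00) + 2(1.008) = 58.326 g/mol.
M(MgO) = 24.31 + 16.00 = 40.31 g/mol.
n(Mg(OH)2) = 210.2 g / 58.326 g/mol = 3.603 mol.
From the equation the Mg(OH)2:MgO mole ratio is 1:1, so n(MgO) = 3.603 × 1/1 = 3.603 mol.
Mass of MgO = 3.603 mol × 40.31 g/mol = 145.2 g.

145 g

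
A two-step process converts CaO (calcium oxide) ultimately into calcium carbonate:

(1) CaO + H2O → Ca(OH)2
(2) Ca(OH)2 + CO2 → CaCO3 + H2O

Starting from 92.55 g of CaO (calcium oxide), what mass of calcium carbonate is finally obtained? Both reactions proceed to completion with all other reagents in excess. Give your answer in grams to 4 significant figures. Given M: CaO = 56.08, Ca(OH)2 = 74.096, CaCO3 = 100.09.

165.2 g

n(CaO) = 92.550 / 56.08 = 1.6503 mol.
Step 1 gives a 1:1 ratio of CaO to Ca(OH)2, so n(Ca(OH)2) = 1.6503 mol.
In step 2 the Ca(OH)2:CaCO3 ratio is 1:1, so n(CaCO3) = 1.6503 mol.
Mass of CaCO3 = 1.6503 × 100.09 = 165.18 g.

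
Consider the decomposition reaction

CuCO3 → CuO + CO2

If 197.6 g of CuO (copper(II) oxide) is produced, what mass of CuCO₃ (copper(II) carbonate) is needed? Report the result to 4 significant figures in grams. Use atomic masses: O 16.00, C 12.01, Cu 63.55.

306.9 g

M(CuO) = 63.55 + 16.00 = 79.55 g/mol.
M(CuCO3) = 63.55 + 12.01 + 3(16.00) = 123.56 g/mol.
n(CuO) = 197.60 g / 79.55 g/mol = 2.4840 mol.
From the equation the CuO:CuCO3 mole ratio is 1:1, so n(CuCO3) = 2.4840 × 1/1 = 2.4840 mol.
Mass of CuCO3 = 2.4840 mol × 123.56 g/mol = 306.92 g.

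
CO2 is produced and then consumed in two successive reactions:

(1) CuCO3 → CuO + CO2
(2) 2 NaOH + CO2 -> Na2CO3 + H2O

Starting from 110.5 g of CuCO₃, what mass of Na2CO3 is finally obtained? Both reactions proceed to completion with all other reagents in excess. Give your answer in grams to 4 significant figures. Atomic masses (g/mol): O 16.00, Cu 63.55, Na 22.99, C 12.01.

M(CuCO3) = 63.55 + 12.01 + 3(16.00) = 123.56 g/mol.
M(Na2CO3) = 2(22.99) + 12.01 + 3(16.00) = 105.99 g/mol.
n(CuCO3) = 110.50 / 123.56 = 0.89430 mol.
Step 1 gives a 1:1 ratio of CuCO3 to CO2, so n(CO2) = 0.89430 mol.
In step 2 the CO2:Na2CO3 ratio is 1:1, so n(Na2CO3) = 0.89430 mol.
Mass of Na2CO3 = 0.89430 × 105.99 = 94.787 g.

94.79 g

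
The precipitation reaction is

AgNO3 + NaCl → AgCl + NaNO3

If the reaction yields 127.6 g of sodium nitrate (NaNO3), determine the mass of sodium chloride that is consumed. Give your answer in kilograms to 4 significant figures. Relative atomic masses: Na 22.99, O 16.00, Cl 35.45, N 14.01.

0.08773 kg

M(NaNO3) = 22.99 + 14.01 + 3(16.00) = 85.00 g/mol.
M(NaCl) = 22.99 + 35.45 = 58.44 g/mol.
n(NaNO3) = 127.60 g / 85.00 g/mol = 1.5012 mol.
From the equation the NaNO3:NaCl mole ratio is 1:1, so n(NaCl) = 1.5012 × 1/1 = 1.5012 mol.
Mass of NaCl = 1.5012 mol × 58.44 g/mol = 87.729 g.
Converting to kg: 87.729 g = 0.08773 kg.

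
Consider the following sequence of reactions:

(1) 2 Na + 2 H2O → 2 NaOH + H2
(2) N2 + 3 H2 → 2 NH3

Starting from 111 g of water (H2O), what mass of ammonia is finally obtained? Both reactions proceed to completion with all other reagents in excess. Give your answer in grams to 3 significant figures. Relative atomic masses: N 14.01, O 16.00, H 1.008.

35.0 g

M(H2O) = 2(1.008) + 16.00 = 18.016 g/mol.
M(NH3) = 14.01 + 3(1.008) = 17.034 g/mol.
n(H2O) = 111.0 / 18.016 = 6.161 mol.
Step 1 gives a 2:1 ratio of H2O to H2, so n(H2) = 3.081 mol.
In step 2 the H2:NH3 ratio is 3:2, so n(NH3) = 2.054 mol.
Mass of NH3 = 2.054 × 17.034 = 34.98 g.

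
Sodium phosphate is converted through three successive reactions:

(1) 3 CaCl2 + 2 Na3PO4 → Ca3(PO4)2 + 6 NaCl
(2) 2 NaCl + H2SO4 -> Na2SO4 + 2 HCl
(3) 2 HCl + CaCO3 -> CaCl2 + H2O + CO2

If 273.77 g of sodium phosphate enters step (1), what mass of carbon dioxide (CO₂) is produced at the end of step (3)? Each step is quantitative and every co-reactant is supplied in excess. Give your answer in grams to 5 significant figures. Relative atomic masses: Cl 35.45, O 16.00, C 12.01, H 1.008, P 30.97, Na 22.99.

110.24 g

M(Na3PO4) = 3(22.99) + 30.97 + 4(16.00) = 163.94 g/mol.
M(CO2) = 12.01 + 2(16.00) = 44.01 g/mol.
n(Na3PO4) = 273.77 / 163.94 = 1.66994 mol.
Reaction (1): Na3PO4→NaCl ratio 2:6 ⇒ n(NaCl) = 5.00982 mol.
Reaction (2): NaCl→HCl ratio 2:2 ⇒ n(HCl) = 5.00982 mol.
Reaction (3): HCl→CO2 ratio 2:1 ⇒ n(CO2) = 2.50491 mol.
Mass of CO2 = 2.50491 × 44.01 = 110.241 g.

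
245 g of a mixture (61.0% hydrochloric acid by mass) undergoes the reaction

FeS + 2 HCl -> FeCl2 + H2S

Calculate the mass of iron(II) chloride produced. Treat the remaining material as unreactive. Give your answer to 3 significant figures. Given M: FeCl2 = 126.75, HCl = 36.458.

Mass of pure HCl = 245 g × 0.610 = 149.4 g.
n(HCl) = 149.4 g / 36.458 g/mol = 4.099 mol.
From the equation the HCl:FeCl2 mole ratio is 2:1, so n(FeCl2) = 4.099 × 1/2 = 2.050 mol.
Mass of FeCl2 = 2.050 mol × 126.75 g/mol = 259.8 g.

260 g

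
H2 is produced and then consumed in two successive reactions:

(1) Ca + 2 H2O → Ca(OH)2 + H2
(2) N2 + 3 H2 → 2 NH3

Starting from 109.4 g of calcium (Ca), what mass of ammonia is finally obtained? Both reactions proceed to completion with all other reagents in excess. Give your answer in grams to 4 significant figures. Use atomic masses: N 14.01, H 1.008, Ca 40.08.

31.00 g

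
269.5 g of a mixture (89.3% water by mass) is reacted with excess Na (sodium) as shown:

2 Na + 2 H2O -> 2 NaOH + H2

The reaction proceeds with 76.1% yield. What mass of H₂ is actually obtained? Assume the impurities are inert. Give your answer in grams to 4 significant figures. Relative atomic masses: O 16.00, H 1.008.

10.25 g

Pure H2O available = 269.5 g × 0.893 = 240.66 g.
M(H2O) = 2(1.008) + 16.00 = 18.016 g/mol.
M(H2) = 2(1.008) = 2.016 g/mol.
n(H2O) = 240.66 g / 18.016 g/mol = 13.358 mol.
From the equation the H2O:H2 mole ratio is 2:1, so n(H2) = 13.358 × 1/2 = 6.6792 mol.
Mass of H2 = 6.6792 mol × 2.016 g/mol = 13.465 g.
Actual mass collected = 13.465 g × 0.761 = 10.247 g.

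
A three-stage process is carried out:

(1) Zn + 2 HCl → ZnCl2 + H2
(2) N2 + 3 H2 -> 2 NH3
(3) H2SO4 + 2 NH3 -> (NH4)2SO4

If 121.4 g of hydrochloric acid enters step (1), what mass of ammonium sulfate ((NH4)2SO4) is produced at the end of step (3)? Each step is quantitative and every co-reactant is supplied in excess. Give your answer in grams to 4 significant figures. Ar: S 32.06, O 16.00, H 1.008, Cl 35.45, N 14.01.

M(HCl) = 1.008 + 35.45 = 36.458 g/mol.
M((NH4)2SO4) = 2(14.01) + 8(1.008) + 32.06 + 4(16.00) = 132.144 g/mol.
n(HCl) = 121.4 / 36.458 = 3.3299 mol.
Reaction (1): HCl→H2 ratio 2:1 ⇒ n(H2) = 1.6649 mol.
Reaction (2): H2→NH3 ratio 3:2 ⇒ n(NH3) = 1.1100 mol.
Reaction (3): NH3→(NH4)2SO4 ratio 2:1 ⇒ n((NH4)2SO4) = 0.55498 mol.
Mass of (NH4)2SO4 = 0.55498 × 132.144 = 73.337 g.

73.34 g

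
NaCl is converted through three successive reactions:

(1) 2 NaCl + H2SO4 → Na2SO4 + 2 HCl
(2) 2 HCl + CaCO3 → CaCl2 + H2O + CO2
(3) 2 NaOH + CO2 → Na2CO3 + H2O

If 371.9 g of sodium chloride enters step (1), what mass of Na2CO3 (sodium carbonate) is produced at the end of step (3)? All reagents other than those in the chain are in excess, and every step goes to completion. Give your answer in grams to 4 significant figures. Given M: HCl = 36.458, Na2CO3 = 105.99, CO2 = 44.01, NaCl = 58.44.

337.2 g

n(NaCl) = 371.9 / 58.44 = 6.3638 mol.
Reaction (1): NaCl→HCl ratio 2:2 ⇒ n(HCl) = 6.3638 mol.
Reaction (2): HCl→CO2 ratio 2:1 ⇒ n(CO2) = 3.1819 mol.
Reaction (3): CO2→Na2CO3 ratio 1:1 ⇒ n(Na2CO3) = 3.1819 mol.
Mass of Na2CO3 = 3.1819 × 105.99 = 337.25 g.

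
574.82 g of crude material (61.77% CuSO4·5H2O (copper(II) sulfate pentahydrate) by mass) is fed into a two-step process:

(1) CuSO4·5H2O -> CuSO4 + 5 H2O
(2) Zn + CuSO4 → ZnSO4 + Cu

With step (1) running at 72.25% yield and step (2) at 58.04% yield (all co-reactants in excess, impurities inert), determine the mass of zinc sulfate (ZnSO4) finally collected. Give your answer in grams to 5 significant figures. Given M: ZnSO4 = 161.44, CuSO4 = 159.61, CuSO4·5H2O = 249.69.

96.269 g

Pure CuSO4·5H2O = 574.82 × 0.6177 = 355.066 g.
n(CuSO4·5H2O) = 355.066 / 249.69 = 1.42203 mol.
Step 1 (CuSO4·5H2O:CuSO4 = 1:1): theoretical n(CuSO4) = 1.42203 mol; at 72.25% yield, n(CuSO4) = 1.02742 mol.
Step 2 (CuSO4:ZnSO4 = 1:1): theoretical n(ZnSO4) = 1.02742 mol, so theoretical mass = 1.02742 × 161.44 = 165.866 g.
At 58.04% yield, actual mass of ZnSO4 = 165.866 × 0.5804 = 96.2686 g.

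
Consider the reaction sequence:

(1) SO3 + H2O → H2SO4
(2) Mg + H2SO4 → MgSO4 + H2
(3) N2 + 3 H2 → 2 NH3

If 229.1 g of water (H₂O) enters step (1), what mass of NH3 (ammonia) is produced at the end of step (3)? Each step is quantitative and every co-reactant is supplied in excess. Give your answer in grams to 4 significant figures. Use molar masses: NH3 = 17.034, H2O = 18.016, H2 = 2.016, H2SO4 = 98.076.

n(H2O) = 229.1 / 18.016 = 12.716 mol.
Reaction (1): H2O→H2SO4 ratio 1:1 ⇒ n(H2SO4) = 12.716 mol.
Reaction (2): H2SO4→H2 ratio 1:1 ⇒ n(H2) = 12.716 mol.
Reaction (3): H2→NH3 ratio 3:2 ⇒ n(NH3) = 8.4776 mol.
Mass of NH3 = 8.4776 × 17.034 = 144.41 g.

144.4 g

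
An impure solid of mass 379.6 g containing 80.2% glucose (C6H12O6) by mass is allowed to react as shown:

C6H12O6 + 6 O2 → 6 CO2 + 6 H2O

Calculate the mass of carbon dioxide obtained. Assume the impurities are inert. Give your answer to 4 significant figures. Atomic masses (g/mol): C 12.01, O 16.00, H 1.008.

Mass of pure C6H12O6 = 379.6 g × 0.802 = 304.44 g.
M(C6H12O6) = 6(12.01) + 12(1.008) + 6(16.00) = 180.156 g/mol.
M(CO2) = 12.01 + 2(16.00) = 44.01 g/mol.
n(C6H12O6) = 304.44 g / 180.156 g/mol = 1.6899 mol.
From the equation the C6H12O6:CO2 mole ratio is 1:6, so n(CO2) = 1.6899 × 6/1 = 10.139 mol.
Mass of CO2 = 10.139 mol × 44.01 g/mol = 446.23 g.

446.2 g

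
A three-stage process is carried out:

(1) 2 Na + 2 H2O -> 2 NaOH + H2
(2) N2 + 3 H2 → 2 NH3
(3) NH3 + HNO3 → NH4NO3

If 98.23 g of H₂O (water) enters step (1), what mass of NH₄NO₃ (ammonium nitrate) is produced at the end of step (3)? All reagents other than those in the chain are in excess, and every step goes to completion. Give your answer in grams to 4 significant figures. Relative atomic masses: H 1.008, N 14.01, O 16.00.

145.5 g

M(H2O) = 2(1.008) + 16.00 = 18.016 g/mol.
M(NH4NO3) = 2(14.01) + 4(1.008) + 3(16.00) = 80.052 g/mol.
n(H2O) = 98.23 / 18.016 = 5.4524 mol.
Reaction (1): H2O→H2 ratio 2:1 ⇒ n(H2) = 2.7262 mol.
Reaction (2): H2→NH3 ratio 3:2 ⇒ n(NH3) = 1.8175 mol.
Reaction (3): NH3→NH4NO3 ratio 1:1 ⇒ n(NH4NO3) = 1.8175 mol.
Mass of NH4NO3 = 1.8175 × 80.052 = 145.49 g.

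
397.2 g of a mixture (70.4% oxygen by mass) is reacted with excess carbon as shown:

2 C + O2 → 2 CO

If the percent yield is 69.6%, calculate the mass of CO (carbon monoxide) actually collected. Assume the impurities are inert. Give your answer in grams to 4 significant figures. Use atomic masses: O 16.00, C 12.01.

340.7 g

Pure O2 available = 397.2 g × 0.704 = 279.63 g.
M(O2) = 2(16.00) = 32.00 g/mol.
M(CO) = 12.01 + 16.00 = 28.01 g/mol.
n(O2) = 279.63 g / 32.00 g/mol = 8.7384 mol.
From the equation the O2:CO mole ratio is 1:2, so n(CO) = 8.7384 × 2/1 = 17.477 mol.
Mass of CO = 17.477 mol × 28.01 g/mol = 489.53 g.
Actual mass collected = 489.53 g × 0.696 = 340.71 g.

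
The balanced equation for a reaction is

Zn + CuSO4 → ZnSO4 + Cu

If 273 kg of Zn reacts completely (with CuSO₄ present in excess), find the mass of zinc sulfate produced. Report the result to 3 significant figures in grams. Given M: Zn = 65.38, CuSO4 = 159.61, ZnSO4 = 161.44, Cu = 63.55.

Convert: 273 kg = 273000 g.
n(Zn) = 273000 g / 65.38 g/mol = 4176 mol.
From the equation the Zn:ZnSO4 mole ratio is 1:1, so n(ZnSO4) = 4176 × 1/1 = 4176 mol.
Mass of ZnSO4 = 4176 mol × 161.44 g/mol = 674100 g.

674000 g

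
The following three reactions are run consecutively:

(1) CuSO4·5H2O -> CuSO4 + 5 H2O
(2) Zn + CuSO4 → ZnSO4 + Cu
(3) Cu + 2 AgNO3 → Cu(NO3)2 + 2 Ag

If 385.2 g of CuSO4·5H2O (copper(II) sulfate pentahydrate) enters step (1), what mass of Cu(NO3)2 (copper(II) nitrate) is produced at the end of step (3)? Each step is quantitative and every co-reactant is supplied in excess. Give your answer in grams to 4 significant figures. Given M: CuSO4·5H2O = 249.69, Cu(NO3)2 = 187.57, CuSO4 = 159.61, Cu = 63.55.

289.4 g

n(CuSO4·5H2O) = 385.2 / 249.69 = 1.5427 mol.
Reaction (1): CuSO4·5H2O→CuSO4 ratio 1:1 ⇒ n(CuSO4) = 1.5427 mol.
Reaction (2): CuSO4→Cu ratio 1:1 ⇒ n(Cu) = 1.5427 mol.
Reaction (3): Cu→Cu(NO3)2 ratio 1:1 ⇒ n(Cu(NO3)2) = 1.5427 mol.
Mass of Cu(NO3)2 = 1.5427 × 187.57 = 289.37 g.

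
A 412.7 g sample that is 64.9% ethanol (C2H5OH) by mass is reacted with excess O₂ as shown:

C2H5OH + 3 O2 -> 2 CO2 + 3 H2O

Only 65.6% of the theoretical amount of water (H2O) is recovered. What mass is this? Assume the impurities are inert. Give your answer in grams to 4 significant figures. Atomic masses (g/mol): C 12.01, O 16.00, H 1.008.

Pure C2H5OH available = 412.7 g × 0.649 = 267.84 g.
M(C2H5OH) = 2(12.01) + 6(1.008) + 16.00 = 46.068 g/mol.
M(H2O) = 2(1.008) + 16.00 = 18.016 g/mol.
n(C2H5OH) = 267.84 g / 46.068 g/mol = 5.8141 mol.
From the equation the C2H5OH:H2O mole ratio is 1:3, so n(H2O) = 5.8141 × 3/1 = 17.442 mol.
Mass of H2O = 17.442 mol × 18.016 g/mol = 314.24 g.
Actual mass collected = 314.24 g × 0.656 = 206.14 g.

206.1 g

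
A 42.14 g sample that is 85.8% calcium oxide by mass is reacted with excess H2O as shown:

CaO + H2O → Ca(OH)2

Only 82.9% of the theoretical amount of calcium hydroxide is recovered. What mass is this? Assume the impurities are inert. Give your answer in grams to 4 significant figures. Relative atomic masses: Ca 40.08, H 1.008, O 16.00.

Pure CaO available = 42.14 g × 0.858 = 36.156 g.
M(CaO) = 40.08 + 16.00 = 56.08 g/mol.
M(Ca(OH)2) = 40.08 + 2(16.00) + 2(1.008) = 74.096 g/mol.
n(CaO) = 36.156 g / 56.08 g/mol = 0.64472 mol.
From the equation the CaO:Ca(OH)2 mole ratio is 1:1, so n(Ca(OH)2) = 0.64472 × 1/1 = 0.64472 mol.
Mass of Ca(OH)2 = 0.64472 mol × 74.096 g/mol = 47.771 g.
Actual mass collected = 47.771 g × 0.829 = 39.603 g.

39.60 g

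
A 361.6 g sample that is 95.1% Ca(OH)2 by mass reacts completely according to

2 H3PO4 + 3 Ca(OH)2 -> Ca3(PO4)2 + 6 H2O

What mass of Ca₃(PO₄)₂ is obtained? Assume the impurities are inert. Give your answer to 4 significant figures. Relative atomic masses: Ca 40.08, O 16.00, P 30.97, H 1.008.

479.9 g

Mass of pure Ca(OH)2 = 361.6 g × 0.951 = 343.88 g.
M(Ca(OH)2) = 40.08 + 2(16.00) + 2(1.008) = 74.096 g/mol.
M(Ca3(PO4)2) = 3(40.08) + 2(30.97) + 8(16.00) = 310.18 g/mol.
n(Ca(OH)2) = 343.88 g / 74.096 g/mol = 4.6410 mol.
From the equation the Ca(OH)2:Ca3(PO4)2 mole ratio is 3:1, so n(Ca3(PO4)2) = 4.6410 × 1/3 = 1.5470 mol.
Mass of Ca3(PO4)2 = 1.5470 mol × 310.18 g/mol = 479.85 g.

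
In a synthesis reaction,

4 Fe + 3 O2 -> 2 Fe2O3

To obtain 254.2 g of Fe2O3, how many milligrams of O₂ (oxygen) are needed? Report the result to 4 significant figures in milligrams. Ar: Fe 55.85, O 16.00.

76400 mg

M(Fe2O3) = 2(55.85) + 3(16.00) = 159.70 g/mol.
M(O2) = 2(16.00) = 32.00 g/mol.
n(Fe2O3) = 254.20 g / 159.70 g/mol = 1.5917 mol.
From the equation the Fe2O3:O2 mole ratio is 2:3, so n(O2) = 1.5917 × 3/2 = 2.3876 mol.
Mass of O2 = 2.3876 mol × 32.00 g/mol = 76.403 g.
Converting to mg: 76.403 g = 76400 mg.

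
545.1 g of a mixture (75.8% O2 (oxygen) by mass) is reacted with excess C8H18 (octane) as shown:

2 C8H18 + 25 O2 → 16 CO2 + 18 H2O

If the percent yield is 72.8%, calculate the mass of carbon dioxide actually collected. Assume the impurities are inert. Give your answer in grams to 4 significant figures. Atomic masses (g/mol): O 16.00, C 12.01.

264.8 g

Pure O2 available = 545.1 g × 0.758 = 413.19 g.
M(O2) = 2(16.00) = 32.00 g/mol.
M(CO2) = 12.01 + 2(16.00) = 44.01 g/mol.
n(O2) = 413.19 g / 32.00 g/mol = 12.912 mol.
From the equation the O2:CO2 mole ratio is 25:16, so n(CO2) = 12.912 × 16/25 = 8.2637 mol.
Mass of CO2 = 8.2637 mol × 44.01 g/mol = 363.69 g.
Actual mass collected = 363.69 g × 0.728 = 264.76 g.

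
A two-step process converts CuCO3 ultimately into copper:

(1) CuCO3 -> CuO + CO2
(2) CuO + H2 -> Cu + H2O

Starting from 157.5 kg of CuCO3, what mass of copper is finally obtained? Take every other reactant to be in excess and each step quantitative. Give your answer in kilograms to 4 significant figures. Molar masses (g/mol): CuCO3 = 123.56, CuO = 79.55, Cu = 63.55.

157.5 kg = 157500 g.
n(CuCO3) = 157500 / 123.56 = 1274.7 mol.
Step 1 gives a 1:1 ratio of CuCO3 to CuO, so n(CuO) = 1274.7 mol.
In step 2 the CuO:Cu ratio is 1:1, so n(Cu) = 1274.7 mol.
Mass of Cu = 1274.7 × 63.55 = 81006 g = 81.01 kg.

81.01 kg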